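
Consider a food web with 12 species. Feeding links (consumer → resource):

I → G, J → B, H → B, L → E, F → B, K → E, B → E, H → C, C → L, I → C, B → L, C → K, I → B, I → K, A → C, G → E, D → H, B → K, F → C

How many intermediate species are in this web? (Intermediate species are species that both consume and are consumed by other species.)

Intermediate species (has both prey and predators): G, K, L, C, B, H.
Count: 6.

6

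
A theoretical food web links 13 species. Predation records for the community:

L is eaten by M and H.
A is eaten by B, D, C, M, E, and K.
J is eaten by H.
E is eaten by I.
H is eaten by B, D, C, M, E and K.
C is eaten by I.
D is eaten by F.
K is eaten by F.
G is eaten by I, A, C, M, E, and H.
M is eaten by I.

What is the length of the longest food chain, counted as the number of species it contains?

4 species

One longest chain: J → H → K → F.
It has 4 species and 3 links.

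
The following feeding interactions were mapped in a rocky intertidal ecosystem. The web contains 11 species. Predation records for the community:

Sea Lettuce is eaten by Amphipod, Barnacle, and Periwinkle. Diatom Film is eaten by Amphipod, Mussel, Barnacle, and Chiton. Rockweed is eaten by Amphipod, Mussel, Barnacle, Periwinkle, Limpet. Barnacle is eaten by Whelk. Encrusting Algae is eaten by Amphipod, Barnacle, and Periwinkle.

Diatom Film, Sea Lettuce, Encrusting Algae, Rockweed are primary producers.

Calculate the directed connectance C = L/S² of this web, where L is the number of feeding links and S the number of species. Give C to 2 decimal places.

The web has S = 11 species and L = 16 feeding links.
C = L / S² = 16 / 121 = 0.1322 ≈ 0.13.

C = 0.13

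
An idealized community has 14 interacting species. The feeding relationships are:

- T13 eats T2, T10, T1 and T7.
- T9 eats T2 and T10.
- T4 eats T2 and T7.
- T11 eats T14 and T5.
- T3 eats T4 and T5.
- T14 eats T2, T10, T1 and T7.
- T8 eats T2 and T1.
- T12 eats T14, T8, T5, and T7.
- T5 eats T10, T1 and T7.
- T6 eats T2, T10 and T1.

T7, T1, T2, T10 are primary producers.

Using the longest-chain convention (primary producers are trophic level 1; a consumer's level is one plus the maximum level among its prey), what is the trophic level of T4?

Trophic level 2

T7 is a producer → level 1.
T4 eats T7 (level 1); other prey at levels: T2 1 → level 2.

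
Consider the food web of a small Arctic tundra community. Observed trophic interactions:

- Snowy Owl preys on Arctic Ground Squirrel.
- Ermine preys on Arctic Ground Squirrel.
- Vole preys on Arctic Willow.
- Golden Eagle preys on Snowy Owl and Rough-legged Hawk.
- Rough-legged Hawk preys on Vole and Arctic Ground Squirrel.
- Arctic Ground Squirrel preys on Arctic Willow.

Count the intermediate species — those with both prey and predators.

4

Intermediate species (has both prey and predators): Arctic Ground Squirrel, Vole, Snowy Owl, Rough-legged Hawk.
Count: 4.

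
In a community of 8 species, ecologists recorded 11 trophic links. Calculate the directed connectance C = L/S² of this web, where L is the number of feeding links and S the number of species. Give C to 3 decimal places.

The web has S = 8 species and L = 11 feeding links.
C = L / S² = 11 / 64 = 0.1719 ≈ 0.172.

C = 0.172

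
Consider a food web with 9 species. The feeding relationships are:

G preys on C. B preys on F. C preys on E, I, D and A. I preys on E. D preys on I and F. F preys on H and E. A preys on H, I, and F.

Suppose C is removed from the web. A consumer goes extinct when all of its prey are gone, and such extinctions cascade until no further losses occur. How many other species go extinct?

Remove C.
Round 1: G (all prey gone) → extinct.
No further losses. Total secondary extinctions: 1.

1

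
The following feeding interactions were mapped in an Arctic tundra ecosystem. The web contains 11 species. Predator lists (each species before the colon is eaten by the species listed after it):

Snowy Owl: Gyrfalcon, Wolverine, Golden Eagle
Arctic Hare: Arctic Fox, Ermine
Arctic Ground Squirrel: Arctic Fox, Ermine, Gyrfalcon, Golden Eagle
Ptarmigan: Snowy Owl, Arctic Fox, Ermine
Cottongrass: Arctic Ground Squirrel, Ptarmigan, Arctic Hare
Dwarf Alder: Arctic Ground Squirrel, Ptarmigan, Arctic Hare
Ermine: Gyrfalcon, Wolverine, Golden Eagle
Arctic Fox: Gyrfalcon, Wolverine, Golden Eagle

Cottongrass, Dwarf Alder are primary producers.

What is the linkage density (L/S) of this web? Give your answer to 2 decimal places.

There are L = 24 links among S = 11 species.
L/S = 24/11 = 2.1818 ≈ 2.18.

L/S = 2.18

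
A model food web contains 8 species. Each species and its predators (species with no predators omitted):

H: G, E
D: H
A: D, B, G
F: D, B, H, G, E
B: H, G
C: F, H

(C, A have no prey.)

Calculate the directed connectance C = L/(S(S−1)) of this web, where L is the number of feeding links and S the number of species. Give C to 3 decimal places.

The web has S = 8 species and L = 15 feeding links.
C = L / (S(S−1)) = 15 / 56 = 0.2679 ≈ 0.268.

C = 0.268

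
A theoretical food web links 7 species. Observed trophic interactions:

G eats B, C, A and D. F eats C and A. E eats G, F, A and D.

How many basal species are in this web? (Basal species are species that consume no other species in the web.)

Basal species (no prey listed): D, B, A, C.
Count: 4.

4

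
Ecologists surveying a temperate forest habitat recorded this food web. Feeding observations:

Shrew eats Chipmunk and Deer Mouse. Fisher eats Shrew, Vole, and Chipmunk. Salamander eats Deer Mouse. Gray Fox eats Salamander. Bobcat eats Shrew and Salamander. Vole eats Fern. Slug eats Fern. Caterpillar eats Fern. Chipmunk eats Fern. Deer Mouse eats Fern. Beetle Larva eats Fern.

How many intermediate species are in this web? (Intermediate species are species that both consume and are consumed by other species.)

Intermediate species (has both prey and predators): Deer Mouse, Vole, Chipmunk, Shrew, Salamander.
Count: 5.

5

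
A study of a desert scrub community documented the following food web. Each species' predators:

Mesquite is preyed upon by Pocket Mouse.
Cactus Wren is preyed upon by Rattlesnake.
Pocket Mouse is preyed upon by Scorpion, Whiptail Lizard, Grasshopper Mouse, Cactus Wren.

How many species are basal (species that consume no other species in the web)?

1

Basal species (no prey listed): Mesquite.
Count: 1.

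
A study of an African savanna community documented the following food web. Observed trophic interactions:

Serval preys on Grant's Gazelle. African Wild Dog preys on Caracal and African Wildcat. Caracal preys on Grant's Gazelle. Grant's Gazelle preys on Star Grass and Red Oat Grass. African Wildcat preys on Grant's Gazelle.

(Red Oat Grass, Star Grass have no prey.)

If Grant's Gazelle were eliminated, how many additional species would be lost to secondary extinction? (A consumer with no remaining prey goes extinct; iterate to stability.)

4

Remove Grant's Gazelle.
Round 1: Serval (all prey gone), Caracal (all prey gone), African Wildcat (all prey gone) → extinct.
Round 2: African Wild Dog (all prey gone) → extinct.
No further losses. Total secondary extinctions: 4.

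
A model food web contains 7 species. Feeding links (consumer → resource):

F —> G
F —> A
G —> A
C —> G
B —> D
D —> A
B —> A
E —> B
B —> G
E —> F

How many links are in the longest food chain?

One longest chain: A → G → B → E.
It has 4 species and 3 links.

3 links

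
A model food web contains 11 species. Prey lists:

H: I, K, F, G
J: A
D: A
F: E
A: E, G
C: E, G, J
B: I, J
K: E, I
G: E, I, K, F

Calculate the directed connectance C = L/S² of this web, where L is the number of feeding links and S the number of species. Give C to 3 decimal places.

C = 0.165

The web has S = 11 species and L = 20 feeding links.
C = L / S² = 20 / 121 = 0.1653 ≈ 0.165.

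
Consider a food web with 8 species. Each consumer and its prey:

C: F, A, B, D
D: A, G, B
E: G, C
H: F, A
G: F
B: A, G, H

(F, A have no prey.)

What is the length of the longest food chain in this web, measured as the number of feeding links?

5 links

One longest chain: F → G → B → D → C → E.
It has 6 species and 5 links.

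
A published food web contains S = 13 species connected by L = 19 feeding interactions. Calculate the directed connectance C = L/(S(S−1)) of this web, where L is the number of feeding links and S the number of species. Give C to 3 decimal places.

The web has S = 13 species and L = 19 feeding links.
C = L / (S(S−1)) = 19 / 156 = 0.1218 ≈ 0.122.

C = 0.122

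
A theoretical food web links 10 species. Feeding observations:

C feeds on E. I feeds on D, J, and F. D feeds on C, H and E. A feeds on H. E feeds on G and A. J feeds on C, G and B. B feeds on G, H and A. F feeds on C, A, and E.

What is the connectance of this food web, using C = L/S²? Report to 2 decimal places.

C = 0.19

The web has S = 10 species and L = 19 feeding links.
C = L / S² = 19 / 100 = 0.1900 ≈ 0.19.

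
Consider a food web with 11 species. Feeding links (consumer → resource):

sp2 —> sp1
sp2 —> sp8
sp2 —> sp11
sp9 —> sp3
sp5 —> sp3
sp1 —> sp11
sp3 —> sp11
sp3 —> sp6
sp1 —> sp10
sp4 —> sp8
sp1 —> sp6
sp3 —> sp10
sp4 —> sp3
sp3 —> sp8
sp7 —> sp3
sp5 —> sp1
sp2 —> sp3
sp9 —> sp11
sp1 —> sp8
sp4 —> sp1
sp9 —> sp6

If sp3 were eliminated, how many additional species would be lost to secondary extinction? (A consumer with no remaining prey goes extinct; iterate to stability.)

1

Remove sp3.
Round 1: sp7 (all prey gone) → extinct.
No further losses. Total secondary extinctions: 1.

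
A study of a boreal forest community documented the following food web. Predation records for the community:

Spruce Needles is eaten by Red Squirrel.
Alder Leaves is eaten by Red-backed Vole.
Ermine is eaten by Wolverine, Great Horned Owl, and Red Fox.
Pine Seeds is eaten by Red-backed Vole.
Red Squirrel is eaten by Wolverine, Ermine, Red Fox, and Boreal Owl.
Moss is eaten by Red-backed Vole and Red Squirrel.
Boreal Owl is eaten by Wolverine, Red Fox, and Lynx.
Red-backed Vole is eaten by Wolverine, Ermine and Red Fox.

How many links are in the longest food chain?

One longest chain: Moss → Red Squirrel → Ermine → Great Horned Owl.
It has 4 species and 3 links.

3 links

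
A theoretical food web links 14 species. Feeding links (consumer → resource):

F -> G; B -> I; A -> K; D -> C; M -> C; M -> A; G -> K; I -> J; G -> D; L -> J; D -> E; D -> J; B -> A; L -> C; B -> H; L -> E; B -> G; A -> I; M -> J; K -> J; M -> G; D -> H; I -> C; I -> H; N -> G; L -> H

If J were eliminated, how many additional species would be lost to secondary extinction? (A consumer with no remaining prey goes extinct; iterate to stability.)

1

Remove J.
Round 1: K (all prey gone) → extinct.
No further losses. Total secondary extinctions: 1.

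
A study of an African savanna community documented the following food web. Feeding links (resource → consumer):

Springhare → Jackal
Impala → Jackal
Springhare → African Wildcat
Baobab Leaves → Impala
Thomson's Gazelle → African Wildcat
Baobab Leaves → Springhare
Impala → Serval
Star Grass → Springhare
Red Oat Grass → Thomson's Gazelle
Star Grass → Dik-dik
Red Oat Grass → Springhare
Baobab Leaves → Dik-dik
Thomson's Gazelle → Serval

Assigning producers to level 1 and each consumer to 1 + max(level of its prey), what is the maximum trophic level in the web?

3

Producers (level 1): Red Oat Grass, Star Grass, Baobab Leaves.
Baobab Leaves → Impala → Serval gives Serval level 3.
No species has a prey at level 3, so no species reaches level 4.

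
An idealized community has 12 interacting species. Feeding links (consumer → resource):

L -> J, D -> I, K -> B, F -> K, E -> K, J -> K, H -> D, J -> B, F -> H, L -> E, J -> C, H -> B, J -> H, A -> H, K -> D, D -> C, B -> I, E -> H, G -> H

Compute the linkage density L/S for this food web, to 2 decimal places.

There are L = 19 links among S = 12 species.
L/S = 19/12 = 1.5833 ≈ 1.58.

L/S = 1.58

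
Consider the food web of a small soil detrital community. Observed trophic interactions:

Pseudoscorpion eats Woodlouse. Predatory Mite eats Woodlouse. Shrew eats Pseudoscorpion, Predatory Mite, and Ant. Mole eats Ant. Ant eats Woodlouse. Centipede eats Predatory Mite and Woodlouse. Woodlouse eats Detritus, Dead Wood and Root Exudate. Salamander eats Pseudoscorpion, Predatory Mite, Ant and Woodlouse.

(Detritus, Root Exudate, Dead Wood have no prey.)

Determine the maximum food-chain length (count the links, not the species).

One longest chain: Detritus → Woodlouse → Predatory Mite → Salamander.
It has 4 species and 3 links.

3 links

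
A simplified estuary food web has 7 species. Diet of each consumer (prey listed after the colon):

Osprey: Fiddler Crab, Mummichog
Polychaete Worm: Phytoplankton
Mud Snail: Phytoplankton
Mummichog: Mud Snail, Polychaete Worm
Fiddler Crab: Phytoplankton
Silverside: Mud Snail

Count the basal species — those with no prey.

Basal species (no prey listed): Phytoplankton.
Count: 1.

1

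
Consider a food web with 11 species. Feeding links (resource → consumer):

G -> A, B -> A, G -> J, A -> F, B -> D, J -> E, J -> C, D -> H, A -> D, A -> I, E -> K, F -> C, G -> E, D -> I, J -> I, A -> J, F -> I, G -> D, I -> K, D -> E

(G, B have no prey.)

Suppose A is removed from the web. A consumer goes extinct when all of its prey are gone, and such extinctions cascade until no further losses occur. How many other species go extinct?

1

Remove A.
Round 1: F (all prey gone) → extinct.
No further losses. Total secondary extinctions: 1.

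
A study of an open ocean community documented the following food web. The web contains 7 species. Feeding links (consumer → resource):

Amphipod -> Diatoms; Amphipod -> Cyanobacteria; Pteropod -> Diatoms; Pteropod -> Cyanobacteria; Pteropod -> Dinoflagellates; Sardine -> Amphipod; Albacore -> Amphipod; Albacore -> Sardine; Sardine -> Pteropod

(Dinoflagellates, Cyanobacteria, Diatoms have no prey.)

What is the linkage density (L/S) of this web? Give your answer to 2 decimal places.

There are L = 9 links among S = 7 species.
L/S = 9/7 = 1.2857 ≈ 1.29.

L/S = 1.29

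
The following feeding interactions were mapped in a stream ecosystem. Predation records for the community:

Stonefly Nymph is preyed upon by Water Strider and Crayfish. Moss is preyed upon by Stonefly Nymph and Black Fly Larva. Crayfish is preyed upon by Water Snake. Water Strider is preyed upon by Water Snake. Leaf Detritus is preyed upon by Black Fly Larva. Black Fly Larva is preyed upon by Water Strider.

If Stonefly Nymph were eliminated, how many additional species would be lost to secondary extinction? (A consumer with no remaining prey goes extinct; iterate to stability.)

Remove Stonefly Nymph.
Round 1: Crayfish (all prey gone) → extinct.
No further losses. Total secondary extinctions: 1.

1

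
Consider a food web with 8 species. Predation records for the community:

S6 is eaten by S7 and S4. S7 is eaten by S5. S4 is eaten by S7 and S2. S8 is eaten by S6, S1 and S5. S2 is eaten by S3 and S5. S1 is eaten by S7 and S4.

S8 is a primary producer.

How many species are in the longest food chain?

5 species

One longest chain: S8 → S1 → S4 → S2 → S3.
It has 5 species and 4 links.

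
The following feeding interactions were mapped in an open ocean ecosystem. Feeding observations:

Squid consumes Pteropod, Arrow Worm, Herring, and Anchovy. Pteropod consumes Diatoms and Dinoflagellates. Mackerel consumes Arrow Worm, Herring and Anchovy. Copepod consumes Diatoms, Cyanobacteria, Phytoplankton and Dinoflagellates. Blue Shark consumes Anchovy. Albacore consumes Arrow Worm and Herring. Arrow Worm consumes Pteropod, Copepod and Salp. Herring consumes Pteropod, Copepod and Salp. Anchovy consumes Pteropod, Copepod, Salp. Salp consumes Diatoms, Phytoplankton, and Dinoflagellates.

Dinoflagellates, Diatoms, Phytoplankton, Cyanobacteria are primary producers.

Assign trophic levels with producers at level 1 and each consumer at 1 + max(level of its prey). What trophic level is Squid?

Dinoflagellates is a producer → level 1.
Pteropod eats Dinoflagellates (level 1); other prey at levels: Diatoms 1 → level 2.
Arrow Worm eats Pteropod (level 2); other prey at levels: Copepod 2, Salp 2 → level 3.
Squid eats Arrow Worm (level 3); other prey at levels: Pteropod 2, Herring 3, Anchovy 3 → level 4.

Trophic level 4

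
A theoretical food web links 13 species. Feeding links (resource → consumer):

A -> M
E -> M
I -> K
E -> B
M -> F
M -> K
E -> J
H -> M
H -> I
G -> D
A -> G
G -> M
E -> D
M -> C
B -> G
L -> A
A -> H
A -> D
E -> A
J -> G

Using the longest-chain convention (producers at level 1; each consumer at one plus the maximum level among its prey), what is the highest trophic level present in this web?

Producers (level 1): E, L.
E → A → H → M → K gives K level 5.
No species has a prey at level 5, so no species reaches level 6.

5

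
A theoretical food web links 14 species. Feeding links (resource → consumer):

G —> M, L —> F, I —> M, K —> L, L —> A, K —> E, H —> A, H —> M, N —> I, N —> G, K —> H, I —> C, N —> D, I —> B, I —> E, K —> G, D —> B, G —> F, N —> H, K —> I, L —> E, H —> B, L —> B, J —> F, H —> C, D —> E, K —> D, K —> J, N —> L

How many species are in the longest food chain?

One longest chain: N → D → E.
It has 3 species and 2 links.

3 species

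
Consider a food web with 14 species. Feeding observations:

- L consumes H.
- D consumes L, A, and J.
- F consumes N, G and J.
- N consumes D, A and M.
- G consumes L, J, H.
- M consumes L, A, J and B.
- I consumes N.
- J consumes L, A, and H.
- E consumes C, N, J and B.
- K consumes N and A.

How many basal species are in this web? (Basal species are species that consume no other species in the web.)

4

Basal species (no prey listed): A, C, H, B.
Count: 4.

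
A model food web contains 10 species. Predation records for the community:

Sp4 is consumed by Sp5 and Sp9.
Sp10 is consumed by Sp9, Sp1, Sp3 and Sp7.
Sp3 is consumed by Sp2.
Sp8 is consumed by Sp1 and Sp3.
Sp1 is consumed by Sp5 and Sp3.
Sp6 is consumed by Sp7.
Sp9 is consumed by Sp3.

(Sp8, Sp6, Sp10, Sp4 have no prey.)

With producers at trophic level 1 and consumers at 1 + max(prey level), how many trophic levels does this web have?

Producers (level 1): Sp8, Sp6, Sp10, Sp4.
Sp10 → Sp9 → Sp3 → Sp2 gives Sp2 level 4.
No species has a prey at level 4, so no species reaches level 5.

4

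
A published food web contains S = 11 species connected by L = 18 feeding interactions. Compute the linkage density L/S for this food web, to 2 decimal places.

L/S = 1.64

There are L = 18 links among S = 11 species.
L/S = 18/11 = 1.6364 ≈ 1.64.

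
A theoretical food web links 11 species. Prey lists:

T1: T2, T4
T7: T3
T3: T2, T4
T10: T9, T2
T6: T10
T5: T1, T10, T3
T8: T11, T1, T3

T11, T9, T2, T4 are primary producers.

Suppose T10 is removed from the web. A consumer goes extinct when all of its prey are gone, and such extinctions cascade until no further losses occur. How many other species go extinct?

1

Remove T10.
Round 1: T6 (all prey gone) → extinct.
No further losses. Total secondary extinctions: 1.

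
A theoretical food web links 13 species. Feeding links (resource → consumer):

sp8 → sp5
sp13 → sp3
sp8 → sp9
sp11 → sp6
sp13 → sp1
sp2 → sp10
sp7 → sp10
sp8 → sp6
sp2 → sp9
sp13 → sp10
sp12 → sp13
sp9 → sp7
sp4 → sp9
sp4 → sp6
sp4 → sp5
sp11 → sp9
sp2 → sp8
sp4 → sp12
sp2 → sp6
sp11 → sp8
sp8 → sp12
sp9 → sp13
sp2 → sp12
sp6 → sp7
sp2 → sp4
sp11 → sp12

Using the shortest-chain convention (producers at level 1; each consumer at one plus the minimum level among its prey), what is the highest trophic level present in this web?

Producers (level 1): sp11, sp2.
Following each consumer down to its lowest-level prey: sp11 → sp12 → sp13 → sp3 (levels 1 through 4).
All prey of sp3 (sp13 3) are at level 3 or above, so sp3 is at level 1 + 3 = 4.
Every consumer has at least one prey at level 3 or below, so none exceeds level 4.

4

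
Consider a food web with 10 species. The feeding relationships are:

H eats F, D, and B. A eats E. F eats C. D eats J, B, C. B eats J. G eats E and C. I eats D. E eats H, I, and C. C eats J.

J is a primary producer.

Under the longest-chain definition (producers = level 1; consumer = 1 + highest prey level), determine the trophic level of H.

Trophic level 4

J is a producer → level 1.
C eats J → level 2.
D eats C (level 2); other prey at levels: J 1, B 2 → level 3.
H eats D (level 3); other prey at levels: B 2, F 3 → level 4.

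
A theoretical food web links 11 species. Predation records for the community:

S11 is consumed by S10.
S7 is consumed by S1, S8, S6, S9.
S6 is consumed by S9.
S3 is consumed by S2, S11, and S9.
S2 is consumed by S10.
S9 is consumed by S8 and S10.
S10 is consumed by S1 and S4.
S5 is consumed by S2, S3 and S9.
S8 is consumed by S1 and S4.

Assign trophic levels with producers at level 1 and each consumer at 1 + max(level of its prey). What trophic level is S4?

Trophic level 5

S5 is a producer → level 1.
S3 eats S5 → level 2.
S9 eats S3 (level 2); other prey at levels: S5 1, S7 1, S6 2 → level 3.
S10 eats S9 (level 3); other prey at levels: S11 3, S2 3 → level 4.
S4 eats S10 (level 4); other prey at levels: S8 4 → level 5.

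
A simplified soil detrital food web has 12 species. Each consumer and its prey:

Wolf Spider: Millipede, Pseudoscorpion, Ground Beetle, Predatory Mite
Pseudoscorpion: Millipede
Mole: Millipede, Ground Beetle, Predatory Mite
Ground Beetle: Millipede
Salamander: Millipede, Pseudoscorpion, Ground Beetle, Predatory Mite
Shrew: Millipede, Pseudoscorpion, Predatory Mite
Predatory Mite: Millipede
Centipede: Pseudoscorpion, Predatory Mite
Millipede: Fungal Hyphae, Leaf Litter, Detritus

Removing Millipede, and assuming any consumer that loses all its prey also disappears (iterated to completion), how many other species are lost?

8

Remove Millipede.
Round 1: Pseudoscorpion (all prey gone), Ground Beetle (all prey gone), Predatory Mite (all prey gone) → extinct.
Round 2: Centipede (all prey gone), Salamander (all prey gone), Wolf Spider (all prey gone), Shrew (all prey gone), Mole (all prey gone) → extinct.
No further losses. Total secondary extinctions: 8.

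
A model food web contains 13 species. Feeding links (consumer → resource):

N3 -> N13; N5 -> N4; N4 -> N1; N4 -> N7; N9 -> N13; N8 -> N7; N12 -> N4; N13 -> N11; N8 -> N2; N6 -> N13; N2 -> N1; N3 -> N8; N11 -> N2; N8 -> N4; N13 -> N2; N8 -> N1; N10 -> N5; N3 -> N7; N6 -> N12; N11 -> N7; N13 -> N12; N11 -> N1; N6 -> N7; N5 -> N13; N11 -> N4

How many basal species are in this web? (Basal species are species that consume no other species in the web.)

Basal species (no prey listed): N1, N7.
Count: 2.

2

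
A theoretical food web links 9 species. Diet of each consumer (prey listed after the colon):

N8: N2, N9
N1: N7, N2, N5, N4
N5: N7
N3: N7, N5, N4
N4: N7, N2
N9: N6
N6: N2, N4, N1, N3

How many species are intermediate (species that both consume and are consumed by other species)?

Intermediate species (has both prey and predators): N5, N4, N1, N3, N6, N9.
Count: 6.

6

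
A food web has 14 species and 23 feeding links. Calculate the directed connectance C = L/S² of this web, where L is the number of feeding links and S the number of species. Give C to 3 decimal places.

The web has S = 14 species and L = 23 feeding links.
C = L / S² = 23 / 196 = 0.1173 ≈ 0.117.

C = 0.117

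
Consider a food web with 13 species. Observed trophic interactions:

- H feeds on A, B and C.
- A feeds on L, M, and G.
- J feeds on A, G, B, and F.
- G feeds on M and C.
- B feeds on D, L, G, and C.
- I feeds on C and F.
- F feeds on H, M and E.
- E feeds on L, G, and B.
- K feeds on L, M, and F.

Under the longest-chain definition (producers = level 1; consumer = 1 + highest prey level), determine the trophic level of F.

M is a producer → level 1.
G eats M (level 1); other prey at levels: C 1 → level 2.
A eats G (level 2); other prey at levels: M 1, L 1 → level 3.
H eats A (level 3); other prey at levels: C 1, B 3 → level 4.
F eats H (level 4); other prey at levels: M 1, E 4 → level 5.

Trophic level 5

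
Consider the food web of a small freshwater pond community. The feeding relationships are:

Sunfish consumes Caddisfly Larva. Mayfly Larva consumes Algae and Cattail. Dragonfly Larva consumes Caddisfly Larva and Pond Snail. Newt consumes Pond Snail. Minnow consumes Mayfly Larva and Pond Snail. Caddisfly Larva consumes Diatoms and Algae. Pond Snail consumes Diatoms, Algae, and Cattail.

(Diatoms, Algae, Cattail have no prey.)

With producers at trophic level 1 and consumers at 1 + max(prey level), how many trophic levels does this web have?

3

Producers (level 1): Diatoms, Algae, Cattail.
Diatoms → Pond Snail → Newt gives Newt level 3.
No species has a prey at level 3, so no species reaches level 4.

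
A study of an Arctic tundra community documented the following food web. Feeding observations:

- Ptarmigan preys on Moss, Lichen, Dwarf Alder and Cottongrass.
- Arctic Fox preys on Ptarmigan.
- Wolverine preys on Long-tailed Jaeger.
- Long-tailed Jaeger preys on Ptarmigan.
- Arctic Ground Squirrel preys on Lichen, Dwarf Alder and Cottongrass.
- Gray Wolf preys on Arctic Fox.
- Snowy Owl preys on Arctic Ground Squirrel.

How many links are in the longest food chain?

3 links

One longest chain: Dwarf Alder → Ptarmigan → Arctic Fox → Gray Wolf.
It has 4 species and 3 links.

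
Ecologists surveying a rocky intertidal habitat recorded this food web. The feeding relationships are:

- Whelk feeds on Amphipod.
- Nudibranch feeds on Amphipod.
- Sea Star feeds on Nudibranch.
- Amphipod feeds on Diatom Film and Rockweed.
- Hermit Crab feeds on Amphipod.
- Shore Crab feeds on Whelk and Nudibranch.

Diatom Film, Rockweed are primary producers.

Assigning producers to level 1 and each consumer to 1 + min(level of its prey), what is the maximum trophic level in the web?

Producers (level 1): Diatom Film, Rockweed.
Following each consumer down to its lowest-level prey: Diatom Film → Amphipod → Whelk → Shore Crab (levels 1 through 4).
All prey of Shore Crab (Whelk 3, Nudibranch 3) are at level 3 or above, so Shore Crab is at level 1 + 3 = 4.
Every consumer has at least one prey at level 3 or below, so none exceeds level 4.

4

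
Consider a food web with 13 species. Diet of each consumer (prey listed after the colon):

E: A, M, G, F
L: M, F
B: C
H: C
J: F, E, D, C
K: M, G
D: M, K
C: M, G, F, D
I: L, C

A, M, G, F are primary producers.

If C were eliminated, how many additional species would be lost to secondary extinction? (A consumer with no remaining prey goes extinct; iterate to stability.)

2

Remove C.
Round 1: H (all prey gone), B (all prey gone) → extinct.
No further losses. Total secondary extinctions: 2.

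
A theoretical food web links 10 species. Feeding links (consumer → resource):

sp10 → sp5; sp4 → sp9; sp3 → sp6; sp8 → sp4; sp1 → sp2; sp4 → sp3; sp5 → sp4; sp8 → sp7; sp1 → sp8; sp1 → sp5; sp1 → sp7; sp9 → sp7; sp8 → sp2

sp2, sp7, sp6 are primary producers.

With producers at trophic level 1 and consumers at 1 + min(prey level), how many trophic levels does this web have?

5

Producers (level 1): sp2, sp7, sp6.
Following each consumer down to its lowest-level prey: sp7 → sp9 → sp4 → sp5 → sp10 (levels 1 through 5).
All prey of sp10 (sp5 4) are at level 4 or above, so sp10 is at level 1 + 4 = 5.
Every consumer has at least one prey at level 4 or below, so none exceeds level 5.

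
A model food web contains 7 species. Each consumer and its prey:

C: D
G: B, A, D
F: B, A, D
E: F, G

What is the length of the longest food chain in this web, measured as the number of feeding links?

One longest chain: B → F → E.
It has 3 species and 2 links.

2 links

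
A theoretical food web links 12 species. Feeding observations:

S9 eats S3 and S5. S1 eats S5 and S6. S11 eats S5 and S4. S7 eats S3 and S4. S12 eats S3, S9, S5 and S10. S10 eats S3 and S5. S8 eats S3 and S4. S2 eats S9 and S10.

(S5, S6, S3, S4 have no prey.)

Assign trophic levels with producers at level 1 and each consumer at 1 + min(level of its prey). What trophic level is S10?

Trophic level 2

S5 is a producer → level 1.
S10 eats S5 → level 2.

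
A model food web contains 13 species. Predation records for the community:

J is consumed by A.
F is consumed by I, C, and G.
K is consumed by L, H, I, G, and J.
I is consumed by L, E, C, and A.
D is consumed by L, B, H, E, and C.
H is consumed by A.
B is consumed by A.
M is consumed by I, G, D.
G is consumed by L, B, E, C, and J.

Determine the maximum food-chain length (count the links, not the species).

3 links

One longest chain: F → G → J → A.
It has 4 species and 3 links.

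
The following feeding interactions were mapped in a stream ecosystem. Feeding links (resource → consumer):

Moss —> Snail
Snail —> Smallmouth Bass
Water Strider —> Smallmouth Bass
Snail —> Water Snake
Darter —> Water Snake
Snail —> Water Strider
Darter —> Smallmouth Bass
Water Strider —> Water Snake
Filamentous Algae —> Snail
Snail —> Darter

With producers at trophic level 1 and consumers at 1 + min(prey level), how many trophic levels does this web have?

Producers (level 1): Filamentous Algae, Moss.
Following each consumer down to its lowest-level prey: Filamentous Algae → Snail → Water Snake (levels 1 through 3).
All prey of Water Snake (Snail 2, Water Strider 3, Darter 3) are at level 2 or above, so Water Snake is at level 1 + 2 = 3.
Every consumer has at least one prey at level 2 or below, so none exceeds level 3.

3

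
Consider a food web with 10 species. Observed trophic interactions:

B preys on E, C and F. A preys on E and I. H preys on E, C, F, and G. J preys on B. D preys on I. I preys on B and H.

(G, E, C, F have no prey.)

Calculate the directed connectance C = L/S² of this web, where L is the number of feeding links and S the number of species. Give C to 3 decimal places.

The web has S = 10 species and L = 13 feeding links.
C = L / S² = 13 / 100 = 0.1300 ≈ 0.130.

C = 0.130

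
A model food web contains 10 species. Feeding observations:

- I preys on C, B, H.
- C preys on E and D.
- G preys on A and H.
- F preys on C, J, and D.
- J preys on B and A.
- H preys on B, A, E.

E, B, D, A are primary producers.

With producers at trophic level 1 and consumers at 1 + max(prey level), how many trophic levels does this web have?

Producers (level 1): E, B, D, A.
E → H → G gives G level 3.
No species has a prey at level 3, so no species reaches level 4.

3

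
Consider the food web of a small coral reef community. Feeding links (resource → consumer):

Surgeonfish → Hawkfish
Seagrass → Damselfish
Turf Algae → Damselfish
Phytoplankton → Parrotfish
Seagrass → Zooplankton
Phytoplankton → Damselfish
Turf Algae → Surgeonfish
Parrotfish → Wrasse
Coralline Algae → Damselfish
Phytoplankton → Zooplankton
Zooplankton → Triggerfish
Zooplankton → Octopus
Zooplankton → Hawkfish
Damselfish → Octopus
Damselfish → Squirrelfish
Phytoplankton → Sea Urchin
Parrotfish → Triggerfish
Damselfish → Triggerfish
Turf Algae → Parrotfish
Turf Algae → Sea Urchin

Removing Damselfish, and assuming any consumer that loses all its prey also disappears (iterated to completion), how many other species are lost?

1

Remove Damselfish.
Round 1: Squirrelfish (all prey gone) → extinct.
No further losses. Total secondary extinctions: 1.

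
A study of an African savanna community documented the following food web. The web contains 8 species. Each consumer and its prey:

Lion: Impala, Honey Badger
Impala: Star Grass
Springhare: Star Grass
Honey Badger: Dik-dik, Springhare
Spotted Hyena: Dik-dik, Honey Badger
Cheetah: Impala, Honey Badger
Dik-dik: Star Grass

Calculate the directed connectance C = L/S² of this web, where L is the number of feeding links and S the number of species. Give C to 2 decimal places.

C = 0.17

The web has S = 8 species and L = 11 feeding links.
C = L / S² = 11 / 64 = 0.1719 ≈ 0.17.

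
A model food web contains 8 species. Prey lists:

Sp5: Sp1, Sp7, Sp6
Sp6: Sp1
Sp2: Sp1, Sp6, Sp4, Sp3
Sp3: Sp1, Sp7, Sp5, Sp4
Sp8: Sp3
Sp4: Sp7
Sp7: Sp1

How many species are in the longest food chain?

5 species

One longest chain: Sp1 → Sp7 → Sp5 → Sp3 → Sp2.
It has 5 species and 4 links.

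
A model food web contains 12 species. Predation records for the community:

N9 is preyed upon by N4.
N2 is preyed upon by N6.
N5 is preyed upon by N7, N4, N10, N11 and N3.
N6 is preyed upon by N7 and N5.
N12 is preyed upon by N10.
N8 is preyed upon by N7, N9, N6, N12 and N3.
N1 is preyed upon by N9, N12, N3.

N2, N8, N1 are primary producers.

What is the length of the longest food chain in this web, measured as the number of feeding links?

3 links

One longest chain: N2 → N6 → N5 → N11.
It has 4 species and 3 links.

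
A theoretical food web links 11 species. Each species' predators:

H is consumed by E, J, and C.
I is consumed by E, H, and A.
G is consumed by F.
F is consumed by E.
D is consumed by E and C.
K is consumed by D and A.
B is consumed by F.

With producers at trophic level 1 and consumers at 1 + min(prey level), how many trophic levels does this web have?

3

Producers (level 1): B, G, K, I.
Following each consumer down to its lowest-level prey: K → D → C (levels 1 through 3).
All prey of C (D 2, H 2) are at level 2 or above, so C is at level 1 + 2 = 3.
Every consumer has at least one prey at level 2 or below, so none exceeds level 3.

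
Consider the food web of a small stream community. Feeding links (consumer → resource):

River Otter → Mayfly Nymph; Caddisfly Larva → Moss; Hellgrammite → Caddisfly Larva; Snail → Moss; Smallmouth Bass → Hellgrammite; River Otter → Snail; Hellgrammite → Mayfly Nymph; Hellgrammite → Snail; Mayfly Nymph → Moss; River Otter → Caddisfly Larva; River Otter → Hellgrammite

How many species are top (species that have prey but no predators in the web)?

Top species (has prey, but nothing eats it): River Otter, Smallmouth Bass.
Count: 2.

2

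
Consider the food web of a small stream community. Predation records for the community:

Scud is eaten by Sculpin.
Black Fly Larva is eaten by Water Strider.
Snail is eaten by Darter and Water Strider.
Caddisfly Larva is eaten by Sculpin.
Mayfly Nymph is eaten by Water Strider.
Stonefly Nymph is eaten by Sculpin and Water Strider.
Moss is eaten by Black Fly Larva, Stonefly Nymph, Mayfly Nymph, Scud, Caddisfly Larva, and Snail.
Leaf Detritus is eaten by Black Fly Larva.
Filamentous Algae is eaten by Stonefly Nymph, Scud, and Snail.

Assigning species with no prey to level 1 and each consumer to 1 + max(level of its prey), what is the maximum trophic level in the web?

Basal resources (level 1): Leaf Detritus, Filamentous Algae, Moss.
Moss → Caddisfly Larva → Sculpin gives Sculpin level 3.
No species has a prey at level 3, so no species reaches level 4.

3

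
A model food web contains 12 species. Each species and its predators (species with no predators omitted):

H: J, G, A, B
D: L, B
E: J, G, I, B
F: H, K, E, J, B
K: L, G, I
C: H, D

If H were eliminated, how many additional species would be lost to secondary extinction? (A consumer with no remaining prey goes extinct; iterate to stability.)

1

Remove H.
Round 1: A (all prey gone) → extinct.
No further losses. Total secondary extinctions: 1.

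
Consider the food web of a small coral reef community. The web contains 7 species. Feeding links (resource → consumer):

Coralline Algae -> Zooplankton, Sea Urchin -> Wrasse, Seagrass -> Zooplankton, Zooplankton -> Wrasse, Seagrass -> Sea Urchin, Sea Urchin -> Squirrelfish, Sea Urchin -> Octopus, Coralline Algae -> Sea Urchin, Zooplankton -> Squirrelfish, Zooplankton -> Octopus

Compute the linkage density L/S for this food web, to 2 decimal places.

L/S = 1.43

There are L = 10 links among S = 7 species.
L/S = 10/7 = 1.4286 ≈ 1.43.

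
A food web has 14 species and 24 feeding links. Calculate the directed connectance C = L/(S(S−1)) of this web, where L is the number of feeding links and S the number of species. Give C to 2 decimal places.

The web has S = 14 species and L = 24 feeding links.
C = L / (S(S−1)) = 24 / 182 = 0.1319 ≈ 0.13.

C = 0.13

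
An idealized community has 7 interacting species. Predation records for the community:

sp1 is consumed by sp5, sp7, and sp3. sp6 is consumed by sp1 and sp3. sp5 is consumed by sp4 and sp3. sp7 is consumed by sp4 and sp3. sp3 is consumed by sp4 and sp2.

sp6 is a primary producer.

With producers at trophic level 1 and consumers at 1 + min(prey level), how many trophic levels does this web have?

3

Producers (level 1): sp6.
Following each consumer down to its lowest-level prey: sp6 → sp3 → sp2 (levels 1 through 3).
All prey of sp2 (sp3 2) are at level 2 or above, so sp2 is at level 1 + 2 = 3.
Every consumer has at least one prey at level 2 or below, so none exceeds level 3.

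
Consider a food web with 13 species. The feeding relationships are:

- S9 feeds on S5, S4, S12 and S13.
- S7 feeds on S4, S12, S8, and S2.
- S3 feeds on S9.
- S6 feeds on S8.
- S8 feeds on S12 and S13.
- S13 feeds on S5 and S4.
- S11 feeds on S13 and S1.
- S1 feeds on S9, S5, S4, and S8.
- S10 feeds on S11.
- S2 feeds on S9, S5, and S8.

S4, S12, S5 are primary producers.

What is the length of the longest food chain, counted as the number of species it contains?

6 species

One longest chain: S4 → S13 → S8 → S1 → S11 → S10.
It has 6 species and 5 links.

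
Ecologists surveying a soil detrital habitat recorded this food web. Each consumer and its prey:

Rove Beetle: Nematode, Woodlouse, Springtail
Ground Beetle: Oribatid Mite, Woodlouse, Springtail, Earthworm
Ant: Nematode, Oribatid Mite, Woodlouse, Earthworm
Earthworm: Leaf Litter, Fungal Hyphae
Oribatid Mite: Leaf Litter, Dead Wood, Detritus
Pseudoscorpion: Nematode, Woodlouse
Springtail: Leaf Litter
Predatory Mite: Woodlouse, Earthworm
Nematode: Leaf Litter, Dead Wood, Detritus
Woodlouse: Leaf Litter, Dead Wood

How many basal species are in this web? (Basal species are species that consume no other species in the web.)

4

Basal species (no prey listed): Leaf Litter, Dead Wood, Fungal Hyphae, Detritus.
Count: 4.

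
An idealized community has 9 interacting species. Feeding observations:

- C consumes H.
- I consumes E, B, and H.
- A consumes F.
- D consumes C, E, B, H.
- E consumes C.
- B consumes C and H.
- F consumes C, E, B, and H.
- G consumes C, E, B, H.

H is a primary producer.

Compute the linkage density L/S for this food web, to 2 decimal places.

There are L = 20 links among S = 9 species.
L/S = 20/9 = 2.2222 ≈ 2.22.

L/S = 2.22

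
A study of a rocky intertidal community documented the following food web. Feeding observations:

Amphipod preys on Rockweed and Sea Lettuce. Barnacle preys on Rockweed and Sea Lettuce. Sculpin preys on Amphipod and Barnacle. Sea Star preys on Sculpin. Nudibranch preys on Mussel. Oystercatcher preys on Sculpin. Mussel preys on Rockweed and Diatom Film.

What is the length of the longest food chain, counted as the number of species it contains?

4 species

One longest chain: Sea Lettuce → Amphipod → Sculpin → Sea Star.
It has 4 species and 3 links.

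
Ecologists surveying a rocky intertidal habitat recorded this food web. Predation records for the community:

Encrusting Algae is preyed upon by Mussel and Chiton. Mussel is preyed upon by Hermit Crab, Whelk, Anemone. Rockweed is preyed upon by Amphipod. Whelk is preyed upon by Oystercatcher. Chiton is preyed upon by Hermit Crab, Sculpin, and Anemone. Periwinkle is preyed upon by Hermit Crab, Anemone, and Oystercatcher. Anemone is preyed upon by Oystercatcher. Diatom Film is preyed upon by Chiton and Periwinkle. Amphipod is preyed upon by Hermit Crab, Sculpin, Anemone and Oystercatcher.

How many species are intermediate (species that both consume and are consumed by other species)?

6

Intermediate species (has both prey and predators): Amphipod, Periwinkle, Mussel, Chiton, Whelk, Anemone.
Count: 6.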